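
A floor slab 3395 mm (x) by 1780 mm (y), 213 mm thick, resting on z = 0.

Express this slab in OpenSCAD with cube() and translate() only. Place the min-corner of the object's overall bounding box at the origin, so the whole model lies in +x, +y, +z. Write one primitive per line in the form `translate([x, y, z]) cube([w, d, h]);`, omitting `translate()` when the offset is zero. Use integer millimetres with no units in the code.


cube([3395, 1780, 213]);


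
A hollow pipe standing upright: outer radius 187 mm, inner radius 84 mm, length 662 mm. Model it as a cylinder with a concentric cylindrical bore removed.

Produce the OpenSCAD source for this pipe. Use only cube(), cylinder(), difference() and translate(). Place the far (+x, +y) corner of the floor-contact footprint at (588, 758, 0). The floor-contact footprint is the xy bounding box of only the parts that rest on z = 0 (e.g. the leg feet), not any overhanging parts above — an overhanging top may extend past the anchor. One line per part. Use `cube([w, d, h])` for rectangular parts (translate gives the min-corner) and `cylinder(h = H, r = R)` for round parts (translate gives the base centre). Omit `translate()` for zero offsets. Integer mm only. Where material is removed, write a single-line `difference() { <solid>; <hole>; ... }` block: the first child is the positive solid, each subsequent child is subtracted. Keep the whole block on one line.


difference() { translate([401, 571, 0]) cylinder(h = 662, r = 187); translate([401, 571, 0]) cylinder(h = 662, r = 84); }


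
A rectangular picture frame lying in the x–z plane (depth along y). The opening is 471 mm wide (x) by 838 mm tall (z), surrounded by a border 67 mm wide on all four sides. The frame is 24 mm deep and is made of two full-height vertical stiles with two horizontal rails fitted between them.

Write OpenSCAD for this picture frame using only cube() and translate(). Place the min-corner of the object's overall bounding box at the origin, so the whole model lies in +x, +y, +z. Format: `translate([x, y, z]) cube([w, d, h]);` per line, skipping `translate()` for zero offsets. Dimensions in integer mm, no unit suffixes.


cube([67, 24, 972]);
translate([538, 0, 0]) cube([67, 24, 972]);
translate([67, 0, 0]) cube([471, 24, 67]);
translate([67, 0, 905]) cube([471, 24, 67]);


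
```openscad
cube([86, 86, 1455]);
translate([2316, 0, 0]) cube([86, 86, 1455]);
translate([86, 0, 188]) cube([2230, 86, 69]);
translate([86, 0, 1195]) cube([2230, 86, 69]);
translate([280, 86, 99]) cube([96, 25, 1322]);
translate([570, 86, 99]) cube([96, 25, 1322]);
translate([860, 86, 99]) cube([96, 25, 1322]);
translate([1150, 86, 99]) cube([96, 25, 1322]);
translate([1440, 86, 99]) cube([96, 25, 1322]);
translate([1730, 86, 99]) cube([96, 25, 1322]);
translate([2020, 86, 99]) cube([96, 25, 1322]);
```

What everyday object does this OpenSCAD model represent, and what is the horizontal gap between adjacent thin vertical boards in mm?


A fence section. The picket gap is 194 mm.

Two posts, two rails, 7 pickets — a fence section. Span 2230 mm holds 7 pickets of 96 mm with 8 equal gaps: ⌊(2230 − 7·96) / 8⌋ = 194 mm.


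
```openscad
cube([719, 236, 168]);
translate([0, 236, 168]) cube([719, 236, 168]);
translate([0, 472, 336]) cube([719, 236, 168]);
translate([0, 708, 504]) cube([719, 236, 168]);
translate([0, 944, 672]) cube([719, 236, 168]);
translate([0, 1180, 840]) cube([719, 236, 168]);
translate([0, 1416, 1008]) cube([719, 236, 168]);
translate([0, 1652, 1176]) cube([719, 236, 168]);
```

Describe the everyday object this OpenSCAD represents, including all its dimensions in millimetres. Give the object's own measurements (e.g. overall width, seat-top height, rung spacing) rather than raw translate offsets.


A straight staircase of 8 solid steps. Each step is 719 mm wide (x), 236 mm deep (y, the going) and 168 mm tall (the rise). The first step rests on the floor; each subsequent step sits one going further in +y and one rise higher in +z, directly behind and above the previous step with no overlap.


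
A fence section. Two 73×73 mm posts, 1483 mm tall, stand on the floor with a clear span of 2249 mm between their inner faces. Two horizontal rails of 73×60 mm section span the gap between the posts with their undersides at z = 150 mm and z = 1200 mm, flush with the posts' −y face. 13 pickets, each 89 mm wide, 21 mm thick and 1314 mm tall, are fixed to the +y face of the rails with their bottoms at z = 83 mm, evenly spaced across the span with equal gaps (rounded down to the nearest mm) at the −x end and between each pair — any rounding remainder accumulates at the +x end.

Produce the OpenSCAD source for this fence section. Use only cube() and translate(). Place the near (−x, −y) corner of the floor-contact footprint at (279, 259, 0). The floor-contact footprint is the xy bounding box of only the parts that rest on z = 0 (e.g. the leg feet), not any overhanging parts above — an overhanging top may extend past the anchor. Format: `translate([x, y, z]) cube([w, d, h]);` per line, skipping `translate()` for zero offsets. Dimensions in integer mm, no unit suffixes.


translate([279, 259, 0]) cube([73, 73, 1483]);
translate([2601, 259, 0]) cube([73, 73, 1483]);
translate([352, 259, 150]) cube([2249, 73, 60]);
translate([352, 259, 1200]) cube([2249, 73, 60]);
translate([430, 332, 83]) cube([89, 21, 1314]);
translate([597, 332, 83]) cube([89, 21, 1314]);
translate([764, 332, 83]) cube([89, 21, 1314]);
translate([931, 332, 83]) cube([89, 21, 1314]);
translate([1098, 332, 83]) cube([89, 21, 1314]);
translate([1265, 332, 83]) cube([89, 21, 1314]);
translate([1432, 332, 83]) cube([89, 21, 1314]);
translate([1599, 332, 83]) cube([89, 21, 1314]);
translate([1766, 332, 83]) cube([89, 21, 1314]);
translate([1933, 332, 83]) cube([89, 21, 1314]);
translate([2100, 332, 83]) cube([89, 21, 1314]);
translate([2267, 332, 83]) cube([89, 21, 1314]);
translate([2434, 332, 83]) cube([89, 21, 1314]);


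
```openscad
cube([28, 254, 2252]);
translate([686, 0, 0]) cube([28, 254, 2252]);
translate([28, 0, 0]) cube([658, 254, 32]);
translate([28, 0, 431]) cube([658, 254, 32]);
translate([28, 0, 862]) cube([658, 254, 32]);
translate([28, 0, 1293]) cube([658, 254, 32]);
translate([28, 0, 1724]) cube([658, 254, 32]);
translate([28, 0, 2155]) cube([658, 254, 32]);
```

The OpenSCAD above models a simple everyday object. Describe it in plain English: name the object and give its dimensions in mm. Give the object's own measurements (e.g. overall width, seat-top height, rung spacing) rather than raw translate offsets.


An open bookshelf. Two side panels, each 28 mm thick, 254 mm deep and 2252 mm tall, stand 714 mm apart (outside-to-outside). Between them sit 6 shelves, each 32 mm thick and 254 mm deep, spanning the full gap between the sides. The bottom shelf rests on the floor (its underside at z = 0) and the clear gap between one shelf's top and the next shelf's underside is 399 mm.


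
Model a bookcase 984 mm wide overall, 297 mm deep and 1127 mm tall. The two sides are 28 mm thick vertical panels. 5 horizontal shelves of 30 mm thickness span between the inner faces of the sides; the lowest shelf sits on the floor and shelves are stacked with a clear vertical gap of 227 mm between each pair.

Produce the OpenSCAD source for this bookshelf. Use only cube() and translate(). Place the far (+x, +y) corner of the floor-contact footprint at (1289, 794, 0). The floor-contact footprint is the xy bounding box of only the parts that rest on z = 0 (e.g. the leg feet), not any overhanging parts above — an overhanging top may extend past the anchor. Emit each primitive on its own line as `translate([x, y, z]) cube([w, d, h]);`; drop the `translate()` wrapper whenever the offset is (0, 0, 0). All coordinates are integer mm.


translate([305, 497, 0]) cube([28, 297, 1127]);
translate([1261, 497, 0]) cube([28, 297, 1127]);
translate([333, 497, 0]) cube([928, 297, 30]);
translate([333, 497, 257]) cube([928, 297, 30]);
translate([333, 497, 514]) cube([928, 297, 30]);
translate([333, 497, 771]) cube([928, 297, 30]);
translate([333, 497, 1028]) cube([928, 297, 30]);


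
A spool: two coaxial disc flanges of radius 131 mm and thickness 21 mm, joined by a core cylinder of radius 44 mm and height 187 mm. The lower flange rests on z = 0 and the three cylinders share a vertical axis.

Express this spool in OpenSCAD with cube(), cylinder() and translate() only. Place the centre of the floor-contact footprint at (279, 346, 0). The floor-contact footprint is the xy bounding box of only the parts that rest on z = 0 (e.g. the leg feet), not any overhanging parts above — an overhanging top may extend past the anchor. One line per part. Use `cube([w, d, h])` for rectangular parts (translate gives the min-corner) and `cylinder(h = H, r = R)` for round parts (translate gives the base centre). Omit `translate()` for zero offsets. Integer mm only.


translate([279, 346, 0]) cylinder(h = 21, r = 131);
translate([279, 346, 21]) cylinder(h = 187, r = 44);
translate([279, 346, 208]) cylinder(h = 21, r = 131);


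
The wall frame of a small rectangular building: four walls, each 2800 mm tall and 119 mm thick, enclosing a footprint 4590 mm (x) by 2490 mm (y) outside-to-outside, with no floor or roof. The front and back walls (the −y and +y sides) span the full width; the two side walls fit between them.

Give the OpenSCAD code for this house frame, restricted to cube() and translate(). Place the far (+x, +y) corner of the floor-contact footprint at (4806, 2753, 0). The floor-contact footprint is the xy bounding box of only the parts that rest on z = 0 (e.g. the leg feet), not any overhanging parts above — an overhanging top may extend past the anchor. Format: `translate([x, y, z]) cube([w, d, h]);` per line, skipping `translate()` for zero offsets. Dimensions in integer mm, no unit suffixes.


translate([216, 263, 0]) cube([4590, 119, 2800]);
translate([216, 2634, 0]) cube([4590, 119, 2800]);
translate([216, 382, 0]) cube([119, 2252, 2800]);
translate([4687, 382, 0]) cube([119, 2252, 2800]);


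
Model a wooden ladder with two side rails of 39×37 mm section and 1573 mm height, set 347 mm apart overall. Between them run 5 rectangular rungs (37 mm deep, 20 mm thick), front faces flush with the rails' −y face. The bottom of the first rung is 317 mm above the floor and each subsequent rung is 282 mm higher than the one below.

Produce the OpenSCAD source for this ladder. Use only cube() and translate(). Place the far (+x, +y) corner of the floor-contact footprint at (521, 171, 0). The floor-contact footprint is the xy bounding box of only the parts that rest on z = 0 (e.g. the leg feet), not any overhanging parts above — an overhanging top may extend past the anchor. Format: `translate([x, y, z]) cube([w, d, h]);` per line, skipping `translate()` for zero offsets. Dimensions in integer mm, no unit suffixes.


translate([174, 134, 0]) cube([39, 37, 1573]);
translate([482, 134, 0]) cube([39, 37, 1573]);
translate([213, 134, 317]) cube([269, 37, 20]);
translate([213, 134, 599]) cube([269, 37, 20]);
translate([213, 134, 881]) cube([269, 37, 20]);
translate([213, 134, 1163]) cube([269, 37, 20]);
translate([213, 134, 1445]) cube([269, 37, 20]);


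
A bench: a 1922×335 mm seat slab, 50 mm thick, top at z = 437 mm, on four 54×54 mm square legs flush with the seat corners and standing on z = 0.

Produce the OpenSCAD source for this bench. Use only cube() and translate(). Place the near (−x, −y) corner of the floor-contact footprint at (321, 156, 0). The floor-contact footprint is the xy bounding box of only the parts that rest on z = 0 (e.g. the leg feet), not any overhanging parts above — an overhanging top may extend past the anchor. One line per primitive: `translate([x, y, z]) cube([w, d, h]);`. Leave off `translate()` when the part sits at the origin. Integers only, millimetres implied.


translate([321, 156, 387]) cube([1922, 335, 50]);
translate([321, 156, 0]) cube([54, 54, 387]);
translate([321, 437, 0]) cube([54, 54, 387]);
translate([2189, 156, 0]) cube([54, 54, 387]);
translate([2189, 437, 0]) cube([54, 54, 387]);


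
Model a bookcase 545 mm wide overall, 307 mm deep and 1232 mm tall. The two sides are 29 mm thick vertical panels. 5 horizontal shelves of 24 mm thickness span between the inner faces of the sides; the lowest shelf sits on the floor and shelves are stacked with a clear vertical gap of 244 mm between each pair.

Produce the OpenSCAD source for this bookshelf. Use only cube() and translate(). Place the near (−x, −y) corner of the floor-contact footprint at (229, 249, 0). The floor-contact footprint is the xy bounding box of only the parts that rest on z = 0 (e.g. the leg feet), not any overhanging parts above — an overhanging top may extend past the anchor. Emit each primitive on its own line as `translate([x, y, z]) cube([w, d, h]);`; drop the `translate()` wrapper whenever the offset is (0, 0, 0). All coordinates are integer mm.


translate([229, 249, 0]) cube([29, 307, 1232]);
translate([745, 249, 0]) cube([29, 307, 1232]);
translate([258, 249, 0]) cube([487, 307, 24]);
translate([258, 249, 268]) cube([487, 307, 24]);
translate([258, 249, 536]) cube([487, 307, 24]);
translate([258, 249, 804]) cube([487, 307, 24]);
translate([258, 249, 1072]) cube([487, 307, 24]);


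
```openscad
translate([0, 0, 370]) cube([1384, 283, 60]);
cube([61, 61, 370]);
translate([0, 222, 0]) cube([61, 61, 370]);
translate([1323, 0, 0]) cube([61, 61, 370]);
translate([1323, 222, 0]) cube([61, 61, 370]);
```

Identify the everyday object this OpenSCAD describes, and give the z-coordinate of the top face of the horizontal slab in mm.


A bench. The seat-top height is 430 mm.

A long slab on four corner posts — a bench. The slab sits at z = 370 with thickness 60, so the top is 370 + 60 = 430 mm.


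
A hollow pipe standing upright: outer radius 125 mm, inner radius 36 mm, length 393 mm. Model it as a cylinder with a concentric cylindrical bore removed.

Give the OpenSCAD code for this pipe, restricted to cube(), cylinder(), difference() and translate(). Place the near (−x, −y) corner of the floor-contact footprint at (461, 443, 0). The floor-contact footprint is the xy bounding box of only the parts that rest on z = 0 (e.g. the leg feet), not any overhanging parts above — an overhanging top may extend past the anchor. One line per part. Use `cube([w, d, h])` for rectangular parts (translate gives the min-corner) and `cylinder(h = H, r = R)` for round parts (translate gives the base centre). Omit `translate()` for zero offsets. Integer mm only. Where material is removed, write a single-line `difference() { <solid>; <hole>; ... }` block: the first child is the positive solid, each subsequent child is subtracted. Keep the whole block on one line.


difference() { translate([586, 568, 0]) cylinder(h = 393, r = 125); translate([586, 568, 0]) cylinder(h = 393, r = 36); }


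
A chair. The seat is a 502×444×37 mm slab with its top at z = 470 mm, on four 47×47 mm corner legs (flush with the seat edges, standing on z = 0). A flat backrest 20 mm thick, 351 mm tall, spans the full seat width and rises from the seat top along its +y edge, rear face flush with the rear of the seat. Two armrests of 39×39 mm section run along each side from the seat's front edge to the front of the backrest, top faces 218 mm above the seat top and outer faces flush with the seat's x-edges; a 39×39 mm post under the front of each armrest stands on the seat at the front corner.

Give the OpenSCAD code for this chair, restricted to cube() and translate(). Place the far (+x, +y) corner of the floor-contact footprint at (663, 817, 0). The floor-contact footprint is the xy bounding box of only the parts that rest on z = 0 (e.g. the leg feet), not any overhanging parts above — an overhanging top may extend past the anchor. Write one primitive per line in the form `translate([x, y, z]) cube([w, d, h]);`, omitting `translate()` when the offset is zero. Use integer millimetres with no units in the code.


translate([161, 373, 433]) cube([502, 444, 37]);
translate([161, 373, 0]) cube([47, 47, 433]);
translate([616, 373, 0]) cube([47, 47, 433]);
translate([161, 770, 0]) cube([47, 47, 433]);
translate([616, 770, 0]) cube([47, 47, 433]);
translate([161, 797, 470]) cube([502, 20, 351]);
translate([161, 373, 649]) cube([39, 424, 39]);
translate([624, 373, 649]) cube([39, 424, 39]);
translate([161, 373, 470]) cube([39, 39, 179]);
translate([624, 373, 470]) cube([39, 39, 179]);


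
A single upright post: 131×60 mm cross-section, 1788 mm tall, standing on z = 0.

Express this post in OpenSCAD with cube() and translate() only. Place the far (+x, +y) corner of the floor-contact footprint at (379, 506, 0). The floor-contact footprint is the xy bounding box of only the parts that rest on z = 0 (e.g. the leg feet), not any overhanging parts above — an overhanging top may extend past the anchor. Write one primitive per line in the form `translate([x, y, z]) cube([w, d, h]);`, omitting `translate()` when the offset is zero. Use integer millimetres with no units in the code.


translate([248, 446, 0]) cube([131, 60, 1788]);


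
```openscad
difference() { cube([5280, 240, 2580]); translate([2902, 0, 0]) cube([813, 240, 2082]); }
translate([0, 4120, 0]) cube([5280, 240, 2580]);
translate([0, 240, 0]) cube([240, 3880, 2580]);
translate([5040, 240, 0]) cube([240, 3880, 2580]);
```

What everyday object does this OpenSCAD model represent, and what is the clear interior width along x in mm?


A single room. The interior width is 4800 mm.

Four walls enclosing a rectangle with a door in the front wall — a room. Outside width 5280 minus two 240 mm walls gives 4800 mm.


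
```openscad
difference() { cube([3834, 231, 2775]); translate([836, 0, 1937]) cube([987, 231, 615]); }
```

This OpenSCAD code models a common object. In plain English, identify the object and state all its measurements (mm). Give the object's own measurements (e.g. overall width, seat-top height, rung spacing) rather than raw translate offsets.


A wall 3834 mm long (x), 231 mm thick (y), 2775 mm tall, with a rectangular window opening cut through it. The opening is 987 mm wide and 615 mm tall; its sill is at z = 1937 mm and its near (−x) edge is 836 mm from the wall's −x end. The opening passes through the full wall thickness.


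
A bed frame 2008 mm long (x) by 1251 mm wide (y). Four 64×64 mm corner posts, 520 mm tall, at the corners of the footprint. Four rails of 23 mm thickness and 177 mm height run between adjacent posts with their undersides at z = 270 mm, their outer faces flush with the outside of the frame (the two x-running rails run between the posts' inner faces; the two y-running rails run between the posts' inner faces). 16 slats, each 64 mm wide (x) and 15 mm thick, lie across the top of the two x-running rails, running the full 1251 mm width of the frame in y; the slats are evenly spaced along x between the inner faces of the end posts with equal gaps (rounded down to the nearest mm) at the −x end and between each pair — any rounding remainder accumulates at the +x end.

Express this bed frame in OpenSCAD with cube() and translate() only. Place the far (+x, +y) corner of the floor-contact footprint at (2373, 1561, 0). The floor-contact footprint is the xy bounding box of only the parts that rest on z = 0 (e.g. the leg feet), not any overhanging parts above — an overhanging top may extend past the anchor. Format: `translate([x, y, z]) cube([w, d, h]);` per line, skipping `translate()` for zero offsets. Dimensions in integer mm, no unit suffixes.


translate([365, 310, 0]) cube([64, 64, 520]);
translate([365, 1497, 0]) cube([64, 64, 520]);
translate([2309, 310, 0]) cube([64, 64, 520]);
translate([2309, 1497, 0]) cube([64, 64, 520]);
translate([429, 310, 270]) cube([1880, 23, 177]);
translate([429, 1538, 270]) cube([1880, 23, 177]);
translate([365, 374, 270]) cube([23, 1123, 177]);
translate([2350, 374, 270]) cube([23, 1123, 177]);
translate([479, 310, 447]) cube([64, 1251, 15]);
translate([593, 310, 447]) cube([64, 1251, 15]);
translate([707, 310, 447]) cube([64, 1251, 15]);
translate([821, 310, 447]) cube([64, 1251, 15]);
translate([935, 310, 447]) cube([64, 1251, 15]);
translate([1049, 310, 447]) cube([64, 1251, 15]);
translate([1163, 310, 447]) cube([64, 1251, 15]);
translate([1277, 310, 447]) cube([64, 1251, 15]);
translate([1391, 310, 447]) cube([64, 1251, 15]);
translate([1505, 310, 447]) cube([64, 1251, 15]);
translate([1619, 310, 447]) cube([64, 1251, 15]);
translate([1733, 310, 447]) cube([64, 1251, 15]);
translate([1847, 310, 447]) cube([64, 1251, 15]);
translate([1961, 310, 447]) cube([64, 1251, 15]);
translate([2075, 310, 447]) cube([64, 1251, 15]);
translate([2189, 310, 447]) cube([64, 1251, 15]);


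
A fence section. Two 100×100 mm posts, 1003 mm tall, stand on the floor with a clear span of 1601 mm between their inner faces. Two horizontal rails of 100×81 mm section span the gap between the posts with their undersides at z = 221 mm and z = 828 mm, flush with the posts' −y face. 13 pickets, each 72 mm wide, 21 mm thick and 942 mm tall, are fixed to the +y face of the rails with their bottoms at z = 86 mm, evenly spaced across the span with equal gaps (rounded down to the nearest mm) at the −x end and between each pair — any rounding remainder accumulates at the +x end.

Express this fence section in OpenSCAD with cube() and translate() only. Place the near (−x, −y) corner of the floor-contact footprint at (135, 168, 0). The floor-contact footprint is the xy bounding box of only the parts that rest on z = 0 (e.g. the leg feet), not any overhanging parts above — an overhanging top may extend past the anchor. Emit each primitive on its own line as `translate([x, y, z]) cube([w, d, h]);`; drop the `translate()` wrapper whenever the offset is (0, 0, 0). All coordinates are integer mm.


translate([135, 168, 0]) cube([100, 100, 1003]);
translate([1836, 168, 0]) cube([100, 100, 1003]);
translate([235, 168, 221]) cube([1601, 100, 81]);
translate([235, 168, 828]) cube([1601, 100, 81]);
translate([282, 268, 86]) cube([72, 21, 942]);
translate([401, 268, 86]) cube([72, 21, 942]);
translate([520, 268, 86]) cube([72, 21, 942]);
translate([639, 268, 86]) cube([72, 21, 942]);
translate([758, 268, 86]) cube([72, 21, 942]);
translate([877, 268, 86]) cube([72, 21, 942]);
translate([996, 268, 86]) cube([72, 21, 942]);
translate([1115, 268, 86]) cube([72, 21, 942]);
translate([1234, 268, 86]) cube([72, 21, 942]);
translate([1353, 268, 86]) cube([72, 21, 942]);
translate([1472, 268, 86]) cube([72, 21, 942]);
translate([1591, 268, 86]) cube([72, 21, 942]);
translate([1710, 268, 86]) cube([72, 21, 942]);


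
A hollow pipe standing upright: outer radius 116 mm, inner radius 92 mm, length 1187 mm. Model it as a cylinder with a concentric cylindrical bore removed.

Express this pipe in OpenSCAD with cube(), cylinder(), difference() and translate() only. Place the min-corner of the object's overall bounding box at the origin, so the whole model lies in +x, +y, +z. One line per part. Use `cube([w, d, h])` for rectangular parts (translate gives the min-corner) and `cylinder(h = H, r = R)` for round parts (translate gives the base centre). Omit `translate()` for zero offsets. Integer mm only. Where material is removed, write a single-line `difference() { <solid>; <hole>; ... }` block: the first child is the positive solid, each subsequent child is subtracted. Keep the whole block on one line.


difference() { translate([116, 116, 0]) cylinder(h = 1187, r = 116); translate([116, 116, 0]) cylinder(h = 1187, r = 92); }


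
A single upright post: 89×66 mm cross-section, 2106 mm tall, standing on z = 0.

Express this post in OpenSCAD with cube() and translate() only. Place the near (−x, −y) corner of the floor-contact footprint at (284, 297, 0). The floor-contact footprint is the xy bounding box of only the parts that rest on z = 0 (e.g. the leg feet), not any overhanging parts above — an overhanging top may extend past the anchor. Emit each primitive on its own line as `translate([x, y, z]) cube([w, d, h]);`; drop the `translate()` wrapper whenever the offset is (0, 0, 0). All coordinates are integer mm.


translate([284, 297, 0]) cube([89, 66, 2106]);


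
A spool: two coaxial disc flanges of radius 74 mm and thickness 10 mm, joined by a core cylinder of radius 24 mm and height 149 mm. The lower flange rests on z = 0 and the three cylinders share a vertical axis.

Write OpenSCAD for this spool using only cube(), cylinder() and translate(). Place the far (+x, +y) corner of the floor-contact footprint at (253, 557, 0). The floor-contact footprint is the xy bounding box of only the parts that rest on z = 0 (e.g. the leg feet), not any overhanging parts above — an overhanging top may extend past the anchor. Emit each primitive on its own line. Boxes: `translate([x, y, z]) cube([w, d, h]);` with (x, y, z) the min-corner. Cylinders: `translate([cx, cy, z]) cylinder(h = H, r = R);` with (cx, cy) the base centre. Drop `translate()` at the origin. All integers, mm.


translate([179, 483, 0]) cylinder(h = 10, r = 74);
translate([179, 483, 10]) cylinder(h = 149, r = 24);
translate([179, 483, 159]) cylinder(h = 10, r = 74);


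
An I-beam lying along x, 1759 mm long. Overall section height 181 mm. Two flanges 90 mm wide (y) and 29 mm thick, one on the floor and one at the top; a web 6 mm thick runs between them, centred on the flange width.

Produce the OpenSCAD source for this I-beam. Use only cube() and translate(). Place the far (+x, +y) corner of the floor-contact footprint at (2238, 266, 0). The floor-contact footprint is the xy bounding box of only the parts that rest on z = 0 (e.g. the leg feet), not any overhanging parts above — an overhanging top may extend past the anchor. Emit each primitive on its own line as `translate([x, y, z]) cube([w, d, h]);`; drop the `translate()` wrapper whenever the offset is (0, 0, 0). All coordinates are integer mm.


translate([479, 176, 0]) cube([1759, 90, 29]);
translate([479, 218, 29]) cube([1759, 6, 123]);
translate([479, 176, 152]) cube([1759, 90, 29]);


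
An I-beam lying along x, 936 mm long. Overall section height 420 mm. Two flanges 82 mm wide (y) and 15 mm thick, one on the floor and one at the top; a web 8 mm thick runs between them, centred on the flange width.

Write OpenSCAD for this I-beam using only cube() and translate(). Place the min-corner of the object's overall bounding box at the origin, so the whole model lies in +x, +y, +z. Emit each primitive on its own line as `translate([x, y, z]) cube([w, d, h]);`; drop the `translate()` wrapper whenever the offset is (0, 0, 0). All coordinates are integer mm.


cube([936, 82, 15]);
translate([0, 37, 15]) cube([936, 8, 390]);
translate([0, 0, 405]) cube([936, 82, 15]);


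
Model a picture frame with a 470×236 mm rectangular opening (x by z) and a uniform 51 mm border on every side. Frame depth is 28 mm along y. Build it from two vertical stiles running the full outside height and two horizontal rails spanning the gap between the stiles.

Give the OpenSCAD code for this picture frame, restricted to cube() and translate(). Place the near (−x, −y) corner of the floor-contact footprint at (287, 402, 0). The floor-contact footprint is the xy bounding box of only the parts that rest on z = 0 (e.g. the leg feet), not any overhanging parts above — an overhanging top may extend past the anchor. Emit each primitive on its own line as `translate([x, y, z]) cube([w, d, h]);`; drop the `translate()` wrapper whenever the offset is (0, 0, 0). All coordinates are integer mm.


translate([287, 402, 0]) cube([51, 28, 338]);
translate([808, 402, 0]) cube([51, 28, 338]);
translate([338, 402, 0]) cube([470, 28, 51]);
translate([338, 402, 287]) cube([470, 28, 51]);


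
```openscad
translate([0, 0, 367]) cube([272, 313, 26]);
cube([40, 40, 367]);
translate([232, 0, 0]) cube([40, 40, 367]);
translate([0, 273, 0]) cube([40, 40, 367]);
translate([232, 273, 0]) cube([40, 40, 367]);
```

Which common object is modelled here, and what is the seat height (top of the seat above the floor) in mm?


A stool. The seat height is 393 mm.

A 272×313×26 slab at z = 367 on four corner posts — a stool. The seat top is 367 + 26 = 393 mm.


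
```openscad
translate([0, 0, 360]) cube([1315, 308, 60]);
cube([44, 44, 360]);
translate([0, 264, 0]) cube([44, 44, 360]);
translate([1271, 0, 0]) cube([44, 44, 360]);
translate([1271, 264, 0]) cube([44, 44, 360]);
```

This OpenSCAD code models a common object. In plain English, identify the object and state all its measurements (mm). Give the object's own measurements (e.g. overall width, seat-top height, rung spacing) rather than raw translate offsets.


A long wooden bench with a 1315 mm (x) × 308 mm (y) seat, 60 mm thick, its top surface 420 mm above the floor. Four 44 mm square legs at the seat corners, flush with the edges, run from z = 0 to the seat underside.


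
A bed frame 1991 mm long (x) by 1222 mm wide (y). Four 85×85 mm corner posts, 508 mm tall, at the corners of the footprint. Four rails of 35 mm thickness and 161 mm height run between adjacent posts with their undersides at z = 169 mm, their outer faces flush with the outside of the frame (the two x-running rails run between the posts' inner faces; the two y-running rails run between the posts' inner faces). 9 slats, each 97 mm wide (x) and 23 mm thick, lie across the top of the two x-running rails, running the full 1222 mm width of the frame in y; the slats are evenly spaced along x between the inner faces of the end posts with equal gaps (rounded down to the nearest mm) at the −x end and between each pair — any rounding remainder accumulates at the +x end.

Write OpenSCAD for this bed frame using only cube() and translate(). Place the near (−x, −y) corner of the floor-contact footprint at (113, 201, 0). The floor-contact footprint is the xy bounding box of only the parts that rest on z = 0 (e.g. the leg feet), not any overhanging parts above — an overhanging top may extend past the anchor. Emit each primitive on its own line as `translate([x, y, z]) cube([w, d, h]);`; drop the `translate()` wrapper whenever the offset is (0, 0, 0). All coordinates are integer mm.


translate([113, 201, 0]) cube([85, 85, 508]);
translate([113, 1338, 0]) cube([85, 85, 508]);
translate([2019, 201, 0]) cube([85, 85, 508]);
translate([2019, 1338, 0]) cube([85, 85, 508]);
translate([198, 201, 169]) cube([1821, 35, 161]);
translate([198, 1388, 169]) cube([1821, 35, 161]);
translate([113, 286, 169]) cube([35, 1052, 161]);
translate([2069, 286, 169]) cube([35, 1052, 161]);
translate([292, 201, 330]) cube([97, 1222, 23]);
translate([483, 201, 330]) cube([97, 1222, 23]);
translate([674, 201, 330]) cube([97, 1222, 23]);
translate([865, 201, 330]) cube([97, 1222, 23]);
translate([1056, 201, 330]) cube([97, 1222, 23]);
translate([1247, 201, 330]) cube([97, 1222, 23]);
translate([1438, 201, 330]) cube([97, 1222, 23]);
translate([1629, 201, 330]) cube([97, 1222, 23]);
translate([1820, 201, 330]) cube([97, 1222, 23]);


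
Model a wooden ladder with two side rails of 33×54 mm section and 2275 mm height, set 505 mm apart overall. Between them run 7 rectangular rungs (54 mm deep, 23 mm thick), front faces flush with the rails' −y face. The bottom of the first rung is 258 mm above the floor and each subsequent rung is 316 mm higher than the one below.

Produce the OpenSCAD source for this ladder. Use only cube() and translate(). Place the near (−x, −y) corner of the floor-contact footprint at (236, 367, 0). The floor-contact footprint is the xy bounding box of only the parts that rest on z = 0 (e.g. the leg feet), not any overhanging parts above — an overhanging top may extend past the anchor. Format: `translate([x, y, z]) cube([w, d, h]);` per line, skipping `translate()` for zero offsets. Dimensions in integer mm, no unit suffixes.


translate([236, 367, 0]) cube([33, 54, 2275]);
translate([708, 367, 0]) cube([33, 54, 2275]);
translate([269, 367, 258]) cube([439, 54, 23]);
translate([269, 367, 574]) cube([439, 54, 23]);
translate([269, 367, 890]) cube([439, 54, 23]);
translate([269, 367, 1206]) cube([439, 54, 23]);
translate([269, 367, 1522]) cube([439, 54, 23]);
translate([269, 367, 1838]) cube([439, 54, 23]);
translate([269, 367, 2154]) cube([439, 54, 23]);


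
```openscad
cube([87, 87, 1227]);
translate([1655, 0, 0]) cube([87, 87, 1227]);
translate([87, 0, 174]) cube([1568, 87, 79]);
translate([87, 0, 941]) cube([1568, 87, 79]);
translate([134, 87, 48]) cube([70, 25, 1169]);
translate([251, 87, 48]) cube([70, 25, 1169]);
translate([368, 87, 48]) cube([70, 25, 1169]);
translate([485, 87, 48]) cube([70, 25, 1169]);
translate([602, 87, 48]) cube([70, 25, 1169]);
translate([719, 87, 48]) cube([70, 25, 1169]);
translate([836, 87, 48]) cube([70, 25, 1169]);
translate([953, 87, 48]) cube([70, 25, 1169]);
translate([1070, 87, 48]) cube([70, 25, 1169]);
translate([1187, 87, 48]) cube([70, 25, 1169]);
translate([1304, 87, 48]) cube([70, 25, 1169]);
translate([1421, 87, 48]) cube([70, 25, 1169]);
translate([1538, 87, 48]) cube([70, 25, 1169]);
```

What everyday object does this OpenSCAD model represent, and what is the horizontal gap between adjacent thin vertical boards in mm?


A fence section. The picket gap is 47 mm.

Two posts, two rails, 13 pickets — a fence section. Span 1568 mm holds 13 pickets of 70 mm with 14 equal gaps: ⌊(1568 − 13·70) / 14⌋ = 47 mm.


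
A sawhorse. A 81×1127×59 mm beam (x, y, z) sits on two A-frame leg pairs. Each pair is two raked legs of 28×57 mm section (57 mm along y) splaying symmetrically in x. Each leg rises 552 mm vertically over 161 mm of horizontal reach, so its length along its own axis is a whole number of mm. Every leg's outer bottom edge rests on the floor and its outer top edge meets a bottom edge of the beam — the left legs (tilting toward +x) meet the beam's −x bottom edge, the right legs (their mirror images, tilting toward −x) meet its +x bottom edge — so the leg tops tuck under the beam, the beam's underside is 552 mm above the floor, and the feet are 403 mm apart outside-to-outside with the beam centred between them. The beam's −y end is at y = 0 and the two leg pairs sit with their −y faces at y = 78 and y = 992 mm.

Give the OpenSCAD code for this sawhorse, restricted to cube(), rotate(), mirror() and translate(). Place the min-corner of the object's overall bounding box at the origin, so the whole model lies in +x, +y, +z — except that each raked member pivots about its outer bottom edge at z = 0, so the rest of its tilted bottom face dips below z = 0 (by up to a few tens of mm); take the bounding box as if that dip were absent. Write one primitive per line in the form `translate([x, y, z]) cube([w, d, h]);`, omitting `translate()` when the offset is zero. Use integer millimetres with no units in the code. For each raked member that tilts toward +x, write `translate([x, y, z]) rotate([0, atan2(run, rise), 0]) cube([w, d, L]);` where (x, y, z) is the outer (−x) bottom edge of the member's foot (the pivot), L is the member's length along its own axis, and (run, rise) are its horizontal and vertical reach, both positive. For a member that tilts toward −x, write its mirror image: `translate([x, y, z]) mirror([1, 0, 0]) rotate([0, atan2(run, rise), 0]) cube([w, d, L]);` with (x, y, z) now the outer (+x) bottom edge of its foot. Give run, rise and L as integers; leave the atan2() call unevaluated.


translate([161, 0, 552]) cube([81, 1127, 59]);
translate([0, 78, 0]) rotate([0, atan2(161, 552), 0]) cube([28, 57, 575]);
translate([403, 78, 0]) mirror([1, 0, 0]) rotate([0, atan2(161, 552), 0]) cube([28, 57, 575]);
translate([0, 992, 0]) rotate([0, atan2(161, 552), 0]) cube([28, 57, 575]);
translate([403, 992, 0]) mirror([1, 0, 0]) rotate([0, atan2(161, 552), 0]) cube([28, 57, 575]);


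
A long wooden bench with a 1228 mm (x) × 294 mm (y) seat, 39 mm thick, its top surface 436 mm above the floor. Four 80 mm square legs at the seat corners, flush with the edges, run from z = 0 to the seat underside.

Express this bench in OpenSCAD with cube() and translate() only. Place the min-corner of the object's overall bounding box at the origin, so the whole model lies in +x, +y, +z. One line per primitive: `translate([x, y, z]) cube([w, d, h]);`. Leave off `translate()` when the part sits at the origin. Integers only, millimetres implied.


translate([0, 0, 397]) cube([1228, 294, 39]);
cube([80, 80, 397]);
translate([0, 214, 0]) cube([80, 80, 397]);
translate([1148, 0, 0]) cube([80, 80, 397]);
translate([1148, 214, 0]) cube([80, 80, 397]);


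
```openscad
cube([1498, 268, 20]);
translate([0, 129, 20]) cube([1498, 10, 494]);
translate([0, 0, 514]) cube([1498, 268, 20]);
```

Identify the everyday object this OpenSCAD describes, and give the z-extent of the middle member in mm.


An I-beam. The web height is 494 mm.

Two wide flanges with a thin centred web — an I-beam. Overall 534 mm minus two 20 mm flanges gives a web of 534 − 2·20 = 494 mm.


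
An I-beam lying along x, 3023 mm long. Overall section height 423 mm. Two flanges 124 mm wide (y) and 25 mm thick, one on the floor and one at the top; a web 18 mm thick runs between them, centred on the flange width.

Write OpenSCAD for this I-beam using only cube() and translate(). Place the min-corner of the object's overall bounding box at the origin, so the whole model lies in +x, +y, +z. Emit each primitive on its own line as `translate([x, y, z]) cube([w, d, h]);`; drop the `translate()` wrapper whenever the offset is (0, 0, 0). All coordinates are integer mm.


cube([3023, 124, 25]);
translate([0, 53, 25]) cube([3023, 18, 373]);
translate([0, 0, 398]) cube([3023, 124, 25]);


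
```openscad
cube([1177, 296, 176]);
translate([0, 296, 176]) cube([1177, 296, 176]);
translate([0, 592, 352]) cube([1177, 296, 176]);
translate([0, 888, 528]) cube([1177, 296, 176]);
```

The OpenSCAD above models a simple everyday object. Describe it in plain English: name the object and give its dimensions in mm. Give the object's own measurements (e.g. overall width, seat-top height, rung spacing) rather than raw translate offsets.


A straight staircase of 4 solid steps. Each step is 1177 mm wide (x), 296 mm deep (y, the going) and 176 mm tall (the rise). The first step rests on the floor; each subsequent step sits one going further in +y and one rise higher in +z, directly behind and above the previous step with no overlap.


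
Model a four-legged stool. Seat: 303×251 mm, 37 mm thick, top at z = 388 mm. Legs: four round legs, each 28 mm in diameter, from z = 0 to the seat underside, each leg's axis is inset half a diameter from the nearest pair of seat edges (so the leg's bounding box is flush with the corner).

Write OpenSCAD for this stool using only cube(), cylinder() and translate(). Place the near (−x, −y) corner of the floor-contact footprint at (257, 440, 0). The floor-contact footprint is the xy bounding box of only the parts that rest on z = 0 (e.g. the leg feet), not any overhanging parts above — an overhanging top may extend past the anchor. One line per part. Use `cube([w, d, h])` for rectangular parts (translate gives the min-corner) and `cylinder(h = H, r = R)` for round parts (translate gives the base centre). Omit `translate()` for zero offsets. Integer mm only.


translate([257, 440, 351]) cube([303, 251, 37]);
translate([271, 454, 0]) cylinder(h = 351, r = 14);
translate([546, 454, 0]) cylinder(h = 351, r = 14);
translate([271, 677, 0]) cylinder(h = 351, r = 14);
translate([546, 677, 0]) cylinder(h = 351, r = 14);


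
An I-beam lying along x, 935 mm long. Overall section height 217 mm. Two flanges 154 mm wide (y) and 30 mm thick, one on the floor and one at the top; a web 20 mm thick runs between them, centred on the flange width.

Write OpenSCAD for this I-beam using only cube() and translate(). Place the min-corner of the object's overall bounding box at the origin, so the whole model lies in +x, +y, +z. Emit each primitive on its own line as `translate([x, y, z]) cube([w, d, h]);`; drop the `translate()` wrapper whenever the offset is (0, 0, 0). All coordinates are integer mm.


cube([935, 154, 30]);
translate([0, 67, 30]) cube([935, 20, 157]);
translate([0, 0, 187]) cube([935, 154, 30]);
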